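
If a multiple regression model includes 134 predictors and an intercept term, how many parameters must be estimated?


Including the intercept, the model has 134 predictor coefficients + 1 intercept.
Total = 135.

135


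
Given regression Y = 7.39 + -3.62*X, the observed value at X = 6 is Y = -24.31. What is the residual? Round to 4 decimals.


Predicted = 7.39 + -3.62 * 6 = -14.3300.
Residual = -24.31 - -14.3300 = -9.9800.

-9.9800


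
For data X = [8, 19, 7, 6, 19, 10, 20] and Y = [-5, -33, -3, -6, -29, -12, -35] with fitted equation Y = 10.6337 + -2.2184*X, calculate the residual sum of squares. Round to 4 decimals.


Compute predicted values, then residuals = yi - yhat_i.
Residuals: [2.1135, -1.4841, 1.8951, -3.3233, 2.5159, -0.4497, -1.2657].
SSres = sum(residual^2) = 29.4391.

29.4391


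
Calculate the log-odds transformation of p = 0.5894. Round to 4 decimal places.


1 - p = 0.4106.
p/(1-p) = 1.4355.
logit = ln(1.4355) = 0.3615.

0.3615


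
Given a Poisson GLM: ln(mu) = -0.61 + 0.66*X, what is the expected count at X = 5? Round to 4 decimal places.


eta = -0.61 + 0.66 * 5 = 2.6900.
mu = exp(2.6900) = 14.7317.

14.7317


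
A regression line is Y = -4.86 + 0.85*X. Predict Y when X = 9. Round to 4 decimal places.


Substitute X = 9 into the equation:
Y = -4.86 + 0.85 * 9 = -4.86 + 7.6500 = 2.7900.

2.7900


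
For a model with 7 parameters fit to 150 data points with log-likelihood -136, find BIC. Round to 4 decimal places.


Compute k*ln(n) = 7*ln(150) = 7*5.010635 = 35.074445.
Then -2*loglik = 272.
BIC = 35.074445 + 272 = 307.074445, which rounds to 307.0744.

307.0744


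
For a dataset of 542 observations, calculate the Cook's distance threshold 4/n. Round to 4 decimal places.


The threshold is 4/n.
4/542 = 0.0074.

0.0074


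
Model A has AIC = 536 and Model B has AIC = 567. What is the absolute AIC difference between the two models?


Compute |536 - 567| = 31.
Model A has the smaller AIC.

31


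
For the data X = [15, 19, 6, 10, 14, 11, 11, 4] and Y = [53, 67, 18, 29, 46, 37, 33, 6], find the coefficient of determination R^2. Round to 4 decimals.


Fit the OLS line: b0 = -8.7890, b1 = 3.9924.
SSres = 26.8654.
SStot = 2632.8750.
R^2 = 1 - 26.8654/2632.8750 = 0.9898.

0.9898


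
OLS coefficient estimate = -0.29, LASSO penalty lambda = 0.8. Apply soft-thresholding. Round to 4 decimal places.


|beta_OLS| = 0.29.
lambda = 0.8.
Since |beta| <= lambda, the coefficient is set to 0.
Result = 0.0000.

0.0000


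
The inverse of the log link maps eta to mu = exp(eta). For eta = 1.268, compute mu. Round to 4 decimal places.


The inverse log link gives:
mu = exp(1.268) = 3.5537.

3.5537


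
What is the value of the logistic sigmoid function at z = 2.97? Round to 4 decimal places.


exp(-2.9700) = 0.0513.
1 + exp(-z) = 1.0513.
sigmoid = 1/1.0513 = 0.9512.

0.9512


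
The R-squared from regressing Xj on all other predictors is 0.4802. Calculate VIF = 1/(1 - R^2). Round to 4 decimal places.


VIF = 1 / (1 - 0.4802).
= 1 / 0.5198 = 1.9238.

1.9238


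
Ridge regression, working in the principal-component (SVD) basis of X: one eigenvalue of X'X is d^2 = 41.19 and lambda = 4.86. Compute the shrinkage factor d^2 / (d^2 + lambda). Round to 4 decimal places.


Compute the denominator: 41.19 + 4.86 = 46.0500.
Shrinkage factor = 41.19 / 46.0500 = 0.8945.

0.8945


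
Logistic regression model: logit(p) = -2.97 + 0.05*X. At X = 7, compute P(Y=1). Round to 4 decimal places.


Compute z = -2.97 + (0.05)(7) = -2.6200.
exp(-z) = 13.7357.
P = 1/(1 + 13.7357) = 0.0679.

0.0679


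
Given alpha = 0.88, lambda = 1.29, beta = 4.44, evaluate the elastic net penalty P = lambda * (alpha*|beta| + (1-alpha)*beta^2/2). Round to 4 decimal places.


alpha * |beta| = 0.88 * 4.44 = 3.9072.
(1-alpha) * beta^2/2 = 0.12 * 19.7136/2 = 1.1828.
Total = 1.29 * (3.9072 + 1.1828) = 6.5661.

6.5661


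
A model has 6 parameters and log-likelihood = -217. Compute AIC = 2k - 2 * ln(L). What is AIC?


Compute:
2k = 2*6 = 12.
-2*loglik = -2*(-217) = 434.
AIC = 12 + 434 = 446.

446


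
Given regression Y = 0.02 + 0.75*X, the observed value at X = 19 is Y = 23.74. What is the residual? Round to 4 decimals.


Fitted value at X = 19 is yhat = 0.02 + 0.75*19 = 14.2700.
Residual = 23.74 - 14.2700 = 9.4700.

9.4700


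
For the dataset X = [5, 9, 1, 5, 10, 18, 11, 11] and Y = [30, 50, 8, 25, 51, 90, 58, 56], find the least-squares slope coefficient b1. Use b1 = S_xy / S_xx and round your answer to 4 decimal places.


Calculate xbar = 8.7500, ybar = 46.0000.
S_xx = 185.5000, S_xy = 897.0000.
Using b1 = S_xy / S_xx = 897.0000 / 185.5000, we get b1 = 4.8356.

4.8356


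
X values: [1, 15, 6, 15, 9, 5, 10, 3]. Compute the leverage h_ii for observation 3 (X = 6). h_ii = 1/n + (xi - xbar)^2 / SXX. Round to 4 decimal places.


n = 8, xbar = 8.0000.
SXX = sum((xi - xbar)^2) = 190.0000.
h = 1/8 + (6 - 8.0000)^2 / 190.0000 = 0.1461.

0.1461


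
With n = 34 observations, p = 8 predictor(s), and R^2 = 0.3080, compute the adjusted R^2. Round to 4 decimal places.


Plug in: Adj R^2 = 1 - (1 - 0.3080) * 33/25.
= 1 - 0.6920 * 33/25
= 1 - 22.8360 / 25
= 1 - 0.9134 = 0.0866.

0.0866


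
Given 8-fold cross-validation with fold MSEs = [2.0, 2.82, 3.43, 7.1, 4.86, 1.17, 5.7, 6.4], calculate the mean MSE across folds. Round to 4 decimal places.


Total MSE across folds = 33.4800.
CV-MSE = 33.4800/8 = 4.1850.

4.1850


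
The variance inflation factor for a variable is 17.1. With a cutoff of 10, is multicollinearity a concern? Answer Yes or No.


Compare VIF = 17.1 to the threshold of 10.
17.1 >= 10, so the answer is Yes.

Yes


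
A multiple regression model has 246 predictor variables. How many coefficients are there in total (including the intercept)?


Total coefficients = number of predictors + 1 (for the intercept).
= 246 + 1 = 247.

247


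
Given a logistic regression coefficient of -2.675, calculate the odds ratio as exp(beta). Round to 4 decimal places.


exp(-2.675) = 0.0689.
So the odds ratio is 0.0689.

0.0689


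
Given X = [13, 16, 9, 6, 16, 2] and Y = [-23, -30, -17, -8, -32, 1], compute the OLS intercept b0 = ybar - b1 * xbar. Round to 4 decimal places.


The slope is b1 = -2.2541.
Sample means are xbar = 10.3333 and ybar = -18.1667.
Intercept: b0 = -18.1667 - (-2.2541)(10.3333) = 5.1260.

5.1260


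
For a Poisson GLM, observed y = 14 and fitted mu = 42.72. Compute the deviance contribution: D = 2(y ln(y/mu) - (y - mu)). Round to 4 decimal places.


First: ln(14/42.72) = -1.115610.
Then: 14 * -1.115610 = -15.618540.
y - mu = 14 - 42.72 = -28.72.
D = 2(-15.618540 - -28.72) = 26.202920, which rounds to 26.2029.

26.2029


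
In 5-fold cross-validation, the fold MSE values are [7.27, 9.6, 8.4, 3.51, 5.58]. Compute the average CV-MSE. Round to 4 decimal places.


Total MSE across folds = 34.3600.
CV-MSE = 34.3600/5 = 6.8720.

6.8720


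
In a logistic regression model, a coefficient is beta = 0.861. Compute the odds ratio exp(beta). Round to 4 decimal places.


exp(0.861) = 2.3655.
So the odds ratio is 2.3655.

2.3655


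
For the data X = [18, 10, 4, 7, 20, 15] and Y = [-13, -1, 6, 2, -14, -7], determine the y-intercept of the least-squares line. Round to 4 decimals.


Compute b1 = -1.2815 from the OLS formula.
With xbar = 12.3333 and ybar = -4.5000, the intercept is:
b0 = -4.5000 - -1.2815 * 12.3333 = 11.3046.

11.3046


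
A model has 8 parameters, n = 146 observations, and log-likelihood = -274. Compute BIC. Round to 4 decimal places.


k * ln(n) = 8 * ln(146) = 8 * 4.983607 = 39.868856.
-2 * loglik = -2 * (-274) = 548.
BIC = 39.868856 + 548 = 587.868856, which rounds to 587.8689.

587.8689


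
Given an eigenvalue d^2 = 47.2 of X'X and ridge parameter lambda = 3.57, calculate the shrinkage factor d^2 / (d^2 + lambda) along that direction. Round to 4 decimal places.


Denominator = d^2 + lambda = 47.2 + 3.57 = 50.7700.
Shrinkage = 47.2 / 50.7700 = 0.9297.

0.9297


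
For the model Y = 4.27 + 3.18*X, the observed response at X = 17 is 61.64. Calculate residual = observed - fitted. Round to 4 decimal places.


Predicted = 4.27 + 3.18 * 17 = 58.3300.
Residual = 61.64 - 58.3300 = 3.3100.

3.3100


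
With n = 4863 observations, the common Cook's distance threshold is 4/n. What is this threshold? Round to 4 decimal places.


Using the rule of thumb:
Threshold = 4 / 4863 = 0.0008.

0.0008


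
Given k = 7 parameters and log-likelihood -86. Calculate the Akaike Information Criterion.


AIC = 2*7 - 2*(-86).
= 14 + 172 = 186.

186


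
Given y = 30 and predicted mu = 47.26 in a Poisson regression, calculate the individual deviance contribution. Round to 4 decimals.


First: ln(30/47.26) = -0.454467.
Then: 30 * -0.454467 = -13.634010.
y - mu = 30 - 47.26 = -17.26.
D = 2(-13.634010 - -17.26) = 7.251980, which rounds to 7.2520.

7.2520


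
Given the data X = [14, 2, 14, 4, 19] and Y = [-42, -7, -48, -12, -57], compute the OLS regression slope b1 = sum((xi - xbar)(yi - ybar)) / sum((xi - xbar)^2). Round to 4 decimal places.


The sample means are xbar = 10.6000 and ybar = -33.2000.
Compute S_xx = 211.2000 and S_xy = -645.4000.
Slope b1 = S_xy / S_xx = -645.4000 / 211.2000 = -3.0559.

-3.0559


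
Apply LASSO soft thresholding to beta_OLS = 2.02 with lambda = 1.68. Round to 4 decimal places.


|beta_OLS| = 2.02.
lambda = 1.68.
Since |beta| > lambda, coefficient = sign(beta)*(|beta| - lambda) = 0.3400.
Result = 0.3400.

0.3400


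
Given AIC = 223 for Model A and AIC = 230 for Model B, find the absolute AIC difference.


|AIC_A - AIC_B| = |223 - 230| = 7.
Model A is preferred (lower AIC).

7


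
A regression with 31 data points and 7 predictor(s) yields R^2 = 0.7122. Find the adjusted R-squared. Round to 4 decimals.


Using the formula:
(1 - 0.7122) = 0.2878.
Multiply by 30/23: 0.2878 * 30 = 8.6340, then 8.6340 / 23 = 0.3754.
Adj R^2 = 1 - 0.3754 = 0.6246.

0.6246


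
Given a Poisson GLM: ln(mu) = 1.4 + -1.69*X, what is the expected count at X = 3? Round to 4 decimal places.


Linear predictor: eta = 1.4 + (-1.69)(3) = -3.6700.
Expected count: mu = exp(-3.6700) = 0.0255.

0.0255


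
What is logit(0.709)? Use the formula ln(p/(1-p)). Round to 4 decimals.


The odds are p/(1-p) = 0.709 / 0.291 = 2.4364.
logit(p) = ln(2.4364) = 0.8905.

0.8905


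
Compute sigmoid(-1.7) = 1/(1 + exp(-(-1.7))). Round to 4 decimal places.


Compute exp(1.7000) = 5.4739.
Sigmoid = 1 / (1 + 5.4739) = 1 / 6.4739 = 0.1545.

0.1545


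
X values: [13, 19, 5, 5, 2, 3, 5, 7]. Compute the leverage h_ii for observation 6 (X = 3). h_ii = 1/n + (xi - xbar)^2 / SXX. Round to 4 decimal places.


Mean of X: xbar = 7.3750.
SXX = 231.8750.
For X = 3: h = 1/8 + (3 - 7.3750)^2/231.8750 = 0.2075.

0.2075


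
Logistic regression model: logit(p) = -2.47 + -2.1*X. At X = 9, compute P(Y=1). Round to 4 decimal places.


Linear predictor: z = -2.47 + -2.1 * 9 = -21.3700.
P = 1/(1 + exp(21.3700)) = 1/(1 + 1909295189.1740) = 0.0000.

0.0000


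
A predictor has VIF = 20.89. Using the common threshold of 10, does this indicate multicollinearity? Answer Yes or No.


The threshold is 10.
VIF = 20.89 is >= 10.
Multicollinearity indication: Yes.

Yes


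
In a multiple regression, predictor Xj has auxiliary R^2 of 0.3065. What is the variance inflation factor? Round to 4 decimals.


Denominator: 1 - 0.3065 = 0.6935.
VIF = 1 / 0.6935 = 1.4420.

1.4420


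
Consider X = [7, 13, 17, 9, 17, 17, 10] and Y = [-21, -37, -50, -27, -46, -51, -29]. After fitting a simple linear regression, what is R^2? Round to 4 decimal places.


Fit the OLS line: b0 = -1.3465, b1 = -2.7953.
SSres = 14.8661.
SStot = 865.4286.
R^2 = 1 - 14.8661/865.4286 = 0.9828.

0.9828


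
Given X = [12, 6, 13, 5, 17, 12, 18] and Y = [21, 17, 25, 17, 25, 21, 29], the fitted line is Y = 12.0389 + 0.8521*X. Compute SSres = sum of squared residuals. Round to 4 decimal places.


Predicted values from Y = 12.0389 + 0.8521*X.
Residuals: [-1.2641, -0.1515, 1.8838, 0.7006, -1.5246, -1.2641, 1.6233].
SSres = 12.2179.

12.2179


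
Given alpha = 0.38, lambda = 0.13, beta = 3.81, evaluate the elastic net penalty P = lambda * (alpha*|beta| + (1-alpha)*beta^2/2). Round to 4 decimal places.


alpha * |beta| = 0.38 * 3.81 = 1.4478.
(1-alpha) * beta^2/2 = 0.62 * 14.5161/2 = 4.5000.
Total = 0.13 * (1.4478 + 4.5000) = 0.7732.

0.7732


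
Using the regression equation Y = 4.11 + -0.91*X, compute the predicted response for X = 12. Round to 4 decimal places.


Predicted value:
Y = 4.11 + (-0.91)(12) = 4.11 + -10.9200 = -6.8100.

-6.8100


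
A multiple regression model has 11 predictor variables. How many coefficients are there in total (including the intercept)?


Each predictor gets one coefficient, plus one intercept.
Total parameters = 11 + 1 = 12.

12


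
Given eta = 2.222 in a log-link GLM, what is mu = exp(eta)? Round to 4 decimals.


Apply the inverse link:
mu = e^2.222 = 9.2258.

9.2258


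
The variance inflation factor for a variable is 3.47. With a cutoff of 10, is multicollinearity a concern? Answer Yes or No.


Check: VIF = 3.47 vs threshold = 10.
Since 3.47 < 10, the answer is No.

No


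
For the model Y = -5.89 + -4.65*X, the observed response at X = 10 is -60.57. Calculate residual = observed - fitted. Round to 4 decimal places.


Compute yhat = -5.89 + (-4.65)(10) = -52.3900.
Residual = actual - predicted = -60.57 - -52.3900 = -8.1800.

-8.1800


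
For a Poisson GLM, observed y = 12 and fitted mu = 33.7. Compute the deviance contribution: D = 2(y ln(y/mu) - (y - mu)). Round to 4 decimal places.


First: ln(12/33.7) = -1.032591.
Then: 12 * -1.032591 = -12.391092.
y - mu = 12 - 33.7 = -21.7.
D = 2(-12.391092 - -21.7) = 18.617816, which rounds to 18.6178.

18.6178


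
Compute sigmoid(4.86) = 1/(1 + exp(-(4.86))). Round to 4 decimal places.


First, exp(-4.8600) = 0.0078.
Then sigma(z) = 1/(1 + 0.0078) = 0.9923.

0.9923


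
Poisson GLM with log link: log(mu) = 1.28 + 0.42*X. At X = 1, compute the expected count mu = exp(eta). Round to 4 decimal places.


Compute eta = 1.28 + 0.42 * 1 = 1.7000.
Apply inverse link: mu = e^1.7000 = 5.4739.

5.4739


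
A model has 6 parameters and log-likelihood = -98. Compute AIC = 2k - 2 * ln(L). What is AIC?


AIC = 2*6 - 2*(-98).
= 12 + 196 = 208.

208


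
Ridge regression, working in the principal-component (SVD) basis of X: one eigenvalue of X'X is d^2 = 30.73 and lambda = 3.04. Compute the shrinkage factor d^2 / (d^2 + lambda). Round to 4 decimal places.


d^2 + lambda = 30.73 + 3.04 = 33.7700.
Shrinkage factor = 30.73/33.7700 = 0.9100.

0.9100


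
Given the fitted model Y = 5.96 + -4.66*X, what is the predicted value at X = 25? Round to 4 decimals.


Predicted value:
Y = 5.96 + (-4.66)(25) = 5.96 + -116.5000 = -110.5400.

-110.5400


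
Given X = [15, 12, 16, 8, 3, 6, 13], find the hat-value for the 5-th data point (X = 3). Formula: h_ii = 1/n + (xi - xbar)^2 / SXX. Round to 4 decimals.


Compute xbar = 10.4286 with n = 7 observations.
SXX = 141.7143.
Leverage = 1/7 + (3 - 10.4286)^2/141.7143 = 0.5323.

0.5323


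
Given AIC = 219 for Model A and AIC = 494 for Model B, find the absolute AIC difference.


Compute |219 - 494| = 275.
Model A has the smaller AIC.

275


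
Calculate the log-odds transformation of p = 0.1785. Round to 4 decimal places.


The odds are p/(1-p) = 0.1785 / 0.8215 = 0.2173.
logit(p) = ln(0.2173) = -1.5265.

-1.5265


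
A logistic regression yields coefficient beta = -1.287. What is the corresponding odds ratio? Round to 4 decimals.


The odds ratio is computed as:
OR = e^(-1.287) = 0.2761.

0.2761


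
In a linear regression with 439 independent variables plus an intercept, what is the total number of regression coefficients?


Total coefficients = number of predictors + 1 (for the intercept).
= 439 + 1 = 440.

440


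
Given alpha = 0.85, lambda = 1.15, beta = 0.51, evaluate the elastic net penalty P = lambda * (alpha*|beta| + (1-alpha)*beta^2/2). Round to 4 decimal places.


Compute:
L1 = 0.85 * 0.51 = 0.4335.
L2 = 0.15 * 0.51^2 / 2 = 0.0195.
Penalty = 1.15 * (0.4335 + 0.0195) = 0.5210.

0.5210


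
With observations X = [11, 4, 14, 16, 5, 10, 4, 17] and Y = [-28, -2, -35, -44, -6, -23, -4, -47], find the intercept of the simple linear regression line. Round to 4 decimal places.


First find the slope: b1 = -3.3759.
Means: xbar = 10.1250, ybar = -23.6250.
b0 = ybar - b1 * xbar = -23.6250 - -3.3759 * 10.1250 = 10.5556.

10.5556


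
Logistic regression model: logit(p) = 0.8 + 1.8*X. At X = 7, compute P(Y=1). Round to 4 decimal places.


z = 0.8 + 1.8 * 7 = 13.4000.
Sigmoid: P = 1 / (1 + exp(-13.4000)) = 1.0000.

1.0000


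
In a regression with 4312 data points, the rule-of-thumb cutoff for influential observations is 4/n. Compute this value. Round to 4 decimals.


The threshold is 4/n.
4/4312 = 0.0009.

0.0009


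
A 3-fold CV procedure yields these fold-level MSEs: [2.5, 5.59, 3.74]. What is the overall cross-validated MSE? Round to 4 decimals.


Total MSE across folds = 11.8300.
CV-MSE = 11.8300/3 = 3.9433.

3.9433


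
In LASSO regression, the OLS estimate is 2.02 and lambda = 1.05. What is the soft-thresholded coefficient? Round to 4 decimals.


Check: |2.02| = 2.02 vs lambda = 1.05.
Since |beta| > lambda, coefficient = sign(beta)*(|beta| - lambda) = 0.9700.
Soft-thresholded coefficient = 0.9700.

0.9700


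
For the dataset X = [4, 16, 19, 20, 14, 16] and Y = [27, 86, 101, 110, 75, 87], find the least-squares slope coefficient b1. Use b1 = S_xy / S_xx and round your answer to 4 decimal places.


The sample means are xbar = 14.8333 and ybar = 81.0000.
Compute S_xx = 164.8333 and S_xy = 836.0000.
Slope b1 = S_xy / S_xx = 836.0000 / 164.8333 = 5.0718.

5.0718


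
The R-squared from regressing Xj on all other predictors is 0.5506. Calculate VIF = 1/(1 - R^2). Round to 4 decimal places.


Denominator: 1 - 0.5506 = 0.4494.
VIF = 1 / 0.4494 = 2.2252.

2.2252


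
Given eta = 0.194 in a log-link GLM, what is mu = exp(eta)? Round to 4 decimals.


mu = exp(eta) = exp(0.194).
= 1.2141.

1.2141


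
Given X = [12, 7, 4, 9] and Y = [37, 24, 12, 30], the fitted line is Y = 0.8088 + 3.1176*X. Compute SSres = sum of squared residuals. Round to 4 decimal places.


Predicted values from Y = 0.8088 + 3.1176*X.
Residuals: [-1.2200, 1.3680, -1.2792, 1.1328].
SSres = 6.2794.

6.2794


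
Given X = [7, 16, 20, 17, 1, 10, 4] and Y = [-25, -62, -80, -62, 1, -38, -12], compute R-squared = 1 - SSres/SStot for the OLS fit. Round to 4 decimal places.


After computing the OLS fit (b0=4.5270, b1=-4.1292):
SSres = 19.7268, SStot = 5261.4286.
R^2 = 1 - 19.7268/5261.4286 = 0.9963.

0.9963


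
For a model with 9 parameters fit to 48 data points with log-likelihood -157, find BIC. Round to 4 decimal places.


Compute k*ln(n) = 9*ln(48) = 9*3.871201 = 34.840809.
Then -2*loglik = 314.
BIC = 34.840809 + 314 = 348.840809, which rounds to 348.8408.

348.8408


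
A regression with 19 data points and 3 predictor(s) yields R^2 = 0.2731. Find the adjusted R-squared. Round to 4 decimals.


Using the formula:
(1 - 0.2731) = 0.7269.
Multiply by 18/15: 0.7269 * 18 = 13.0842, then 13.0842 / 15 = 0.8723.
Adj R^2 = 1 - 0.8723 = 0.1277.

0.1277


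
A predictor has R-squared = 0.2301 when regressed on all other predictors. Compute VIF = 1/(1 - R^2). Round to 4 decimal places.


VIF = 1 / (1 - 0.2301).
= 1 / 0.7699 = 1.2989.

1.2989


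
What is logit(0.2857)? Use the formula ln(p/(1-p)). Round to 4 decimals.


1 - p = 0.7143.
p/(1-p) = 0.4000.
logit = ln(0.4000) = -0.9164.

-0.9164


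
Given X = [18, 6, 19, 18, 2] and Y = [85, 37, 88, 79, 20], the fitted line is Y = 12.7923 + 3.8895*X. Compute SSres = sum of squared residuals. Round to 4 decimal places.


For each point, residual = actual - predicted.
Residuals: [2.1967, 0.8707, 1.3072, -3.8033, -0.5713].
Sum of squared residuals = 22.0839.

22.0839


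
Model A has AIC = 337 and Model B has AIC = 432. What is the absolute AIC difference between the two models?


Compute |337 - 432| = 95.
Model A has the smaller AIC.

95


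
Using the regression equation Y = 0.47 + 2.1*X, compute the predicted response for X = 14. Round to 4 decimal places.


Predicted value:
Y = 0.47 + (2.1)(14) = 0.47 + 29.4000 = 29.8700.

29.8700


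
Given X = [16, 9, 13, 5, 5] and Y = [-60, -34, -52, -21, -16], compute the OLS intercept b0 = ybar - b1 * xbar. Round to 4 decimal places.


Compute b1 = -3.8887 from the OLS formula.
With xbar = 9.6000 and ybar = -36.6000, the intercept is:
b0 = -36.6000 - -3.8887 * 9.6000 = 0.7311.

0.7311


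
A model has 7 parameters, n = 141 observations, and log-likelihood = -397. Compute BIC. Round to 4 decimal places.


Compute k*ln(n) = 7*ln(141) = 7*4.948760 = 34.641320.
Then -2*loglik = 794.
BIC = 34.641320 + 794 = 828.641320, which rounds to 828.6413.

828.6413


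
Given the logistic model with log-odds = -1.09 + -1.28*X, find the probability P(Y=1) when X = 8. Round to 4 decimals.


Compute z = -1.09 + (-1.28)(8) = -11.3300.
exp(-z) = 83283.0228.
P = 1/(1 + 83283.0228) = 0.0000.

0.0000


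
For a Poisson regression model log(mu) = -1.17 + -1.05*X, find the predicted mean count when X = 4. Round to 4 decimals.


Compute eta = -1.17 + -1.05 * 4 = -5.3700.
Apply inverse link: mu = e^-5.3700 = 0.0047.

0.0047


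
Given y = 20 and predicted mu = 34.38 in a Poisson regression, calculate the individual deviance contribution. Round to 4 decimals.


First: ln(20/34.38) = -0.541743.
Then: 20 * -0.541743 = -10.834860.
y - mu = 20 - 34.38 = -14.38.
D = 2(-10.834860 - -14.38) = 7.090280, which rounds to 7.0903.

7.0903


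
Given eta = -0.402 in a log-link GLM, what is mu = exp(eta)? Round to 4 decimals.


Apply the inverse link:
mu = e^-0.402 = 0.6690.

0.6690


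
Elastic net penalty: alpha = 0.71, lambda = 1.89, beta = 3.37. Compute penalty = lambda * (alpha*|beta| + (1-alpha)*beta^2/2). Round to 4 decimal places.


L1 component = 0.71 * |3.37| = 2.3927.
L2 component = 0.29 * 3.37^2 / 2 = 1.6468.
Penalty = 1.89 * (2.3927 + 1.6468) = 1.89 * 4.0395 = 7.6346.

7.6346


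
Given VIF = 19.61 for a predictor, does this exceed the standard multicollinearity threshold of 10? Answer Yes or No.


Check: VIF = 19.61 vs threshold = 10.
Since 19.61 >= 10, the answer is Yes.

Yes


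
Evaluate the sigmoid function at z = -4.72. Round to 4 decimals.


exp(4.7200) = 112.1683.
1 + exp(-z) = 113.1683.
sigmoid = 1/113.1683 = 0.0088.

0.0088


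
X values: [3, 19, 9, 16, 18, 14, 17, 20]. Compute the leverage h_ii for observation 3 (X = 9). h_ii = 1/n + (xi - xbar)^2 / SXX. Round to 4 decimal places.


n = 8, xbar = 14.5000.
SXX = sum((xi - xbar)^2) = 234.0000.
h = 1/8 + (9 - 14.5000)^2 / 234.0000 = 0.2543.

0.2543


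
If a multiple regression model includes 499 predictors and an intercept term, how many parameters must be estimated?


Each predictor gets one coefficient, plus one intercept.
Total parameters = 499 + 1 = 500.

500


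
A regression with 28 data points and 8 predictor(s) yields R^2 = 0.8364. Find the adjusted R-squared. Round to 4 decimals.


Plug in: Adj R^2 = 1 - (1 - 0.8364) * 27/19.
= 1 - 0.1636 * 27/19
= 1 - 4.4172 / 19
= 1 - 0.2325 = 0.7675.

0.7675


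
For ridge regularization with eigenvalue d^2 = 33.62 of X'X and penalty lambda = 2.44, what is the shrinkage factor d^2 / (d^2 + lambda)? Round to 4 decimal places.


Compute the denominator: 33.62 + 2.44 = 36.0600.
Shrinkage factor = 33.62 / 36.0600 = 0.9323.

0.9323


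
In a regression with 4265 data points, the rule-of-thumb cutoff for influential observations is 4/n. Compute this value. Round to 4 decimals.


Cook's distance cutoff = 4/n = 4/4265.
= 0.0009.

0.0009


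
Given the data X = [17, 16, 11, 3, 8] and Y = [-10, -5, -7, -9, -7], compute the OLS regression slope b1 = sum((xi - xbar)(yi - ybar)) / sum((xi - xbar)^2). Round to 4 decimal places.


The sample means are xbar = 11.0000 and ybar = -7.6000.
Compute S_xx = 134.0000 and S_xy = 8.0000.
Slope b1 = S_xy / S_xx = 8.0000 / 134.0000 = 0.0597.

0.0597


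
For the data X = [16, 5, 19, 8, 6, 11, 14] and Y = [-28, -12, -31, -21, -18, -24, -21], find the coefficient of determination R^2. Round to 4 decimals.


After computing the OLS fit (b0=-9.8942, b1=-1.0853):
SSres = 41.6382, SStot = 238.8571.
R^2 = 1 - 41.6382/238.8571 = 0.8257.

0.8257


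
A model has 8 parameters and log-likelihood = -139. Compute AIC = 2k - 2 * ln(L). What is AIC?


AIC = 2*8 - 2*(-139).
= 16 + 278 = 294.

294


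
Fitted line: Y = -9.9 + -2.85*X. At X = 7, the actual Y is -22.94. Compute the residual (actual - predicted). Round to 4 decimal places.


Predicted = -9.9 + -2.85 * 7 = -29.8500.
Residual = -22.94 - -29.8500 = 6.9100.

6.9100


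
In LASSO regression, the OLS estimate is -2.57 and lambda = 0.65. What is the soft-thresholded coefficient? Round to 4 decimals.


Absolute value: |-2.57| = 2.57.
Compare to lambda = 0.65.
Since |beta| > lambda, coefficient = sign(beta)*(|beta| - lambda) = -1.9200.

-1.9200


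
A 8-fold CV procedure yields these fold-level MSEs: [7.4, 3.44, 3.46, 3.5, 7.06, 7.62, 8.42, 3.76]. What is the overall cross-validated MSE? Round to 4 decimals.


Total MSE across folds = 44.6600.
CV-MSE = 44.6600/8 = 5.5825.

5.5825


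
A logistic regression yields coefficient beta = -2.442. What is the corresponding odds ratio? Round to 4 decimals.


Odds ratio = exp(beta) = exp(-2.442).
= 0.0870.

0.0870


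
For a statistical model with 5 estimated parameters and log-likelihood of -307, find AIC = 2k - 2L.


Compute:
2k = 2*5 = 10.
-2*loglik = -2*(-307) = 614.
AIC = 10 + 614 = 624.

624


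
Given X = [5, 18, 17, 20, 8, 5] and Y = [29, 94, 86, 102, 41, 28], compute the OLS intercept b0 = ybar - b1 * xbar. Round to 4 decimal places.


The slope is b1 = 4.9560.
Sample means are xbar = 12.1667 and ybar = 63.3333.
Intercept: b0 = 63.3333 - (4.9560)(12.1667) = 3.0349.

3.0349


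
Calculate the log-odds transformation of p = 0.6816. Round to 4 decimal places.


1 - p = 0.3184.
p/(1-p) = 2.1407.
logit = ln(2.1407) = 0.7611.

0.7611


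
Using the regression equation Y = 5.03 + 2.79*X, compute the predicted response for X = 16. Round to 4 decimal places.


Plug X = 16 into Y = 5.03 + 2.79*X:
Y = 5.03 + 44.6400 = 49.6700.

49.6700


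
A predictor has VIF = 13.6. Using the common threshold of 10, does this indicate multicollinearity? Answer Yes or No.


Compare VIF = 13.6 to the threshold of 10.
13.6 >= 10, so the answer is Yes.

Yes


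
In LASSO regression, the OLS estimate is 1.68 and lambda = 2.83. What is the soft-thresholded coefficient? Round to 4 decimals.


Check: |1.68| = 1.68 vs lambda = 2.83.
Since |beta| <= lambda, the coefficient is set to 0.
Soft-thresholded coefficient = 0.0000.

0.0000


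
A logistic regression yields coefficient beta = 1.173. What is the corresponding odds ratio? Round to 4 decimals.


exp(1.173) = 3.2317.
So the odds ratio is 3.2317.

3.2317


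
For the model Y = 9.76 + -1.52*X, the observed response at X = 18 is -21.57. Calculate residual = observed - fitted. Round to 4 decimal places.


Fitted value at X = 18 is yhat = 9.76 + -1.52*18 = -17.6000.
Residual = -21.57 - -17.6000 = -3.9700.

-3.9700


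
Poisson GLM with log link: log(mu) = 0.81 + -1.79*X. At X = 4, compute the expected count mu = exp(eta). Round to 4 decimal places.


Compute eta = 0.81 + -1.79 * 4 = -6.3500.
Apply inverse link: mu = e^-6.3500 = 0.0017.

0.0017


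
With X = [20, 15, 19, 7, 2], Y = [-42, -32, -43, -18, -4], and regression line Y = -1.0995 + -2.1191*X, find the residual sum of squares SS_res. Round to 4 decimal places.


Compute predicted values, then residuals = yi - yhat_i.
Residuals: [1.4815, 0.8860, -1.6376, -2.0668, 1.3377].
SSres = sum(residual^2) = 11.7227.

11.7227


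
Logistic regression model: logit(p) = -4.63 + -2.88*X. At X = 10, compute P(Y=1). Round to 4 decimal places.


z = -4.63 + -2.88 * 10 = -33.4300.
Sigmoid: P = 1 / (1 + exp(33.4300)) = 0.0000.

0.0000


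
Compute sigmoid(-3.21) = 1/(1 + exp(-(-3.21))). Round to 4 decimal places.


Compute exp(3.2100) = 24.7791.
Sigmoid = 1 / (1 + 24.7791) = 1 / 25.7791 = 0.0388.

0.0388


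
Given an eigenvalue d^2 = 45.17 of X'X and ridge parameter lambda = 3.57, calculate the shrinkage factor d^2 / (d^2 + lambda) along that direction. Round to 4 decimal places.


Compute the denominator: 45.17 + 3.57 = 48.7400.
Shrinkage factor = 45.17 / 48.7400 = 0.9268.

0.9268


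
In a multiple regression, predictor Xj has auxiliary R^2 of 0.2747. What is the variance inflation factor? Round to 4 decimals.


VIF = 1 / (1 - 0.2747).
= 1 / 0.7253 = 1.3787.

1.3787


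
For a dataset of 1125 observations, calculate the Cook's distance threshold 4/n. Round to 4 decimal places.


The threshold is 4/n.
4/1125 = 0.0036.

0.0036


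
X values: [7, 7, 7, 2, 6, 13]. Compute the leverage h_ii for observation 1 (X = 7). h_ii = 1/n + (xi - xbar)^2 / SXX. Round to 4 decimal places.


Mean of X: xbar = 7.0000.
SXX = 62.0000.
For X = 7: h = 1/6 + (7 - 7.0000)^2/62.0000 = 0.1667.

0.1667


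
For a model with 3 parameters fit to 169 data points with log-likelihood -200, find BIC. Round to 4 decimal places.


Compute k*ln(n) = 3*ln(169) = 3*5.129899 = 15.389697.
Then -2*loglik = 400.
BIC = 15.389697 + 400 = 415.389697, which rounds to 415.3897.

415.3897


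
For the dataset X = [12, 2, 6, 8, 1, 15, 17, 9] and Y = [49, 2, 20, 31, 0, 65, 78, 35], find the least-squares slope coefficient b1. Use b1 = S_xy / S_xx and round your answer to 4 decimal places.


First compute the means: xbar = 8.7500, ybar = 35.0000.
Then S_xx = sum((xi - xbar)^2) = 231.5000.
S_xy = sum((xi - xbar)(yi - ybar)) = 1126.0000.
b1 = S_xy / S_xx = 1126.0000 / 231.5000 = 4.8639.

4.8639


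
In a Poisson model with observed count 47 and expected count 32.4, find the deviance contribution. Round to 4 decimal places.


First: ln(47/32.4) = 0.371989.
Then: 47 * 0.371989 = 17.483483.
y - mu = 47 - 32.4 = 14.6.
D = 2(17.483483 - 14.6) = 5.766966, which rounds to 5.7670.

5.7670


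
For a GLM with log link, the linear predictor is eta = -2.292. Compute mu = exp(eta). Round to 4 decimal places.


Apply the inverse link:
mu = e^-2.292 = 0.1011.

0.1011


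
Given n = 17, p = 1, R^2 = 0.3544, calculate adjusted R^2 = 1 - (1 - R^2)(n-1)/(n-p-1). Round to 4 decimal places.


Adjusted R^2 = 1 - (1 - R^2) * (n-1)/(n-p-1).
(1 - R^2) = 0.6456.
(n-1)/(n-p-1) = 16/15.
(1 - R^2) * (n-1) = 0.6456 * 16 = 10.3296.
Divide by (n-p-1): 10.3296 / 15 = 0.6886.
Adj R^2 = 1 - 0.6886 = 0.3114.

0.3114


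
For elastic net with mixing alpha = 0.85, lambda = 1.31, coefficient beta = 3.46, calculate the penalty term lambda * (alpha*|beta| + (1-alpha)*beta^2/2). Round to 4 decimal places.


Compute:
L1 = 0.85 * 3.46 = 2.9410.
L2 = 0.15 * 3.46^2 / 2 = 0.8979.
Penalty = 1.31 * (2.9410 + 0.8979) = 5.0289.

5.0289


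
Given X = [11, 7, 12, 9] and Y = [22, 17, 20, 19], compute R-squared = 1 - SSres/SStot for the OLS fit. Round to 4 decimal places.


After computing the OLS fit (b0=11.8983, b1=0.7797):
SSres = 4.0339, SStot = 13.0000.
R^2 = 1 - 4.0339/13.0000 = 0.6897.

0.6897


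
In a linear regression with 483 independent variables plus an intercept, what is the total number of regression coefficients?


Including the intercept, the model has 483 predictor coefficients + 1 intercept.
Total = 484.

484


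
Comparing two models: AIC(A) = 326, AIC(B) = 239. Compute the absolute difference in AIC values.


|AIC_A - AIC_B| = |326 - 239| = 87.
Model B is preferred (lower AIC).

87


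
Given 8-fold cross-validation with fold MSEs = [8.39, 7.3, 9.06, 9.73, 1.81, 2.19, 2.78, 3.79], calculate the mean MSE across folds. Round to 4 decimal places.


Add all fold MSEs: 45.0500.
Divide by k = 8: 45.0500/8 = 5.6313.

5.6313


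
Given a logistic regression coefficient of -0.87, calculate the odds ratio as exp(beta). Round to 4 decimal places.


exp(-0.87) = 0.4190.
So the odds ratio is 0.4190.

0.4190


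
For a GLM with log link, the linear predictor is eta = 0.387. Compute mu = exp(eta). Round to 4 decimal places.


The inverse log link gives:
mu = exp(0.387) = 1.4726.

1.4726


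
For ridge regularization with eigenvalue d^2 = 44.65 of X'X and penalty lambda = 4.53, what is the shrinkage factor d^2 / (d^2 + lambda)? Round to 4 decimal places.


d^2 + lambda = 44.65 + 4.53 = 49.1800.
Shrinkage factor = 44.65/49.1800 = 0.9079.

0.9079


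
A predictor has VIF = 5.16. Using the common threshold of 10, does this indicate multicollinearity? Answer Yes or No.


Compare VIF = 5.16 to the threshold of 10.
5.16 < 10, so the answer is No.

No


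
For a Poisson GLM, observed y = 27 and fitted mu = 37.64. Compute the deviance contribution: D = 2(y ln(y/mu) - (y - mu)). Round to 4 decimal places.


First: ln(27/37.64) = -0.332230.
Then: 27 * -0.332230 = -8.970210.
y - mu = 27 - 37.64 = -10.64.
D = 2(-8.970210 - -10.64) = 3.339580, which rounds to 3.3396.

3.3396


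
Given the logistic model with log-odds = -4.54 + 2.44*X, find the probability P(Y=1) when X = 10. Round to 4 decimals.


z = -4.54 + 2.44 * 10 = 19.8600.
Sigmoid: P = 1 / (1 + exp(-19.8600)) = 1.0000.

1.0000


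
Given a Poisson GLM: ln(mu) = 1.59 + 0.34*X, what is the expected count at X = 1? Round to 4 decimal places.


Linear predictor: eta = 1.59 + (0.34)(1) = 1.9300.
Expected count: mu = exp(1.9300) = 6.8895.

6.8895


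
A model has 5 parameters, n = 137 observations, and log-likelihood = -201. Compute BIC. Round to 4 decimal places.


Compute k*ln(n) = 5*ln(137) = 5*4.919981 = 24.599905.
Then -2*loglik = 402.
BIC = 24.599905 + 402 = 426.599905, which rounds to 426.5999.

426.5999


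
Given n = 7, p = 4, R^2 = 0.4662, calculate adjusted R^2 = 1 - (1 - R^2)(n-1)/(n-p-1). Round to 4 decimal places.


Plug in: Adj R^2 = 1 - (1 - 0.4662) * 6/2.
= 1 - 0.5338 * 6/2
= 1 - 3.2028 / 2
= 1 - 1.6014 = -0.6014.

-0.6014


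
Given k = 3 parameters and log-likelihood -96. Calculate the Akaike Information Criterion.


AIC = 2k - 2*loglik = 2(3) - 2(-96).
= 6 + 192 = 198.

198


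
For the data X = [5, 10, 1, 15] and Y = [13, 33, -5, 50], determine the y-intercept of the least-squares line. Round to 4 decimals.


The slope is b1 = 3.9255.
Sample means are xbar = 7.7500 and ybar = 22.7500.
Intercept: b0 = 22.7500 - (3.9255)(7.7500) = -7.6727.

-7.6727


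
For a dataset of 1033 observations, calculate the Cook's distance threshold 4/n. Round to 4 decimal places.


Using the rule of thumb:
Threshold = 4 / 1033 = 0.0039.

0.0039


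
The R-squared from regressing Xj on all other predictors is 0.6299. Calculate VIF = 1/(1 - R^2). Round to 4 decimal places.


Using VIF = 1/(1 - R^2_j):
1 - 0.6299 = 0.3701.
VIF = 2.7020.

2.7020


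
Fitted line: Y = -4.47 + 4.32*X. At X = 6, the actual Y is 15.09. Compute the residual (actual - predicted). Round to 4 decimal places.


Predicted = -4.47 + 4.32 * 6 = 21.4500.
Residual = 15.09 - 21.4500 = -6.3600.

-6.3600


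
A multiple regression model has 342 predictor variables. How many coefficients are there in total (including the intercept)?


Each predictor gets one coefficient, plus one intercept.
Total parameters = 342 + 1 = 343.

343


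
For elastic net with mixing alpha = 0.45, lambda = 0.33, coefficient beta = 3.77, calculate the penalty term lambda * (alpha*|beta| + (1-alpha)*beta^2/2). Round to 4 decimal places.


L1 component = 0.45 * |3.77| = 1.6965.
L2 component = 0.55 * 3.77^2 / 2 = 3.9085.
Penalty = 0.33 * (1.6965 + 3.9085) = 0.33 * 5.6050 = 1.8497.

1.8497


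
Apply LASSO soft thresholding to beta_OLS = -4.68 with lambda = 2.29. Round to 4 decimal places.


|beta_OLS| = 4.68.
lambda = 2.29.
Since |beta| > lambda, coefficient = sign(beta)*(|beta| - lambda) = -2.3900.
Result = -2.3900.

-2.3900


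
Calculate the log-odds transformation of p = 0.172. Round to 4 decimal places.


1 - p = 0.828.
p/(1-p) = 0.2077.
logit = ln(0.2077) = -1.5715.

-1.5715


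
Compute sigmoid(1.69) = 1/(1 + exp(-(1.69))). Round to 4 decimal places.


Compute exp(-1.6900) = 0.1845.
Sigmoid = 1 / (1 + 0.1845) = 1 / 1.1845 = 0.8442.

0.8442


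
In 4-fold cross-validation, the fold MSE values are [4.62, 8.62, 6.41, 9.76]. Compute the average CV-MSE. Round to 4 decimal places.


Add all fold MSEs: 29.4100.
Divide by k = 4: 29.4100/4 = 7.3525.

7.3525


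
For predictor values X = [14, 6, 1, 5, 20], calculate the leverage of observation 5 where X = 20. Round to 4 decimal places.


Compute xbar = 9.2000 with n = 5 observations.
SXX = 234.8000.
Leverage = 1/5 + (20 - 9.2000)^2/234.8000 = 0.6968.

0.6968


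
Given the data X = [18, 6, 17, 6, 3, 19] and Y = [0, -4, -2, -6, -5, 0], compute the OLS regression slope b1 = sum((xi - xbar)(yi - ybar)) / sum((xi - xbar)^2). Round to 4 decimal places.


The sample means are xbar = 11.5000 and ybar = -2.8333.
Compute S_xx = 261.5000 and S_xy = 86.5000.
Slope b1 = S_xy / S_xx = 86.5000 / 261.5000 = 0.3308.

0.3308


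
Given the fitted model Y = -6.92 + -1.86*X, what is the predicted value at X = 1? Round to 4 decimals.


Predicted value:
Y = -6.92 + (-1.86)(1) = -6.92 + -1.8600 = -8.7800.

-8.7800


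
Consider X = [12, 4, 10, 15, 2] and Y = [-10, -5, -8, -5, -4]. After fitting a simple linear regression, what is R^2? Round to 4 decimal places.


Fit the OLS line: b0 = -4.3943, b1 = -0.2332.
SSres = 18.7164.
SStot = 25.2000.
R^2 = 1 - 18.7164/25.2000 = 0.2573.

0.2573


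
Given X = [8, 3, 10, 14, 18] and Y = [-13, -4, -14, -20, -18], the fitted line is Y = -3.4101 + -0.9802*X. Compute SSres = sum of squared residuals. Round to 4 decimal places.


For each point, residual = actual - predicted.
Residuals: [-1.7483, 2.3507, -0.7879, -2.8671, 3.0537].
Sum of squared residuals = 26.7485.

26.7485


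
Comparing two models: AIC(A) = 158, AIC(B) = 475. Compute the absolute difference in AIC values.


Absolute difference = |158 - 475| = 317.
The model with lower AIC (A) is preferred.

317


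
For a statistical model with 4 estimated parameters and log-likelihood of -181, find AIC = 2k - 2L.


AIC = 2k - 2*loglik = 2(4) - 2(-181).
= 8 + 362 = 370.

370


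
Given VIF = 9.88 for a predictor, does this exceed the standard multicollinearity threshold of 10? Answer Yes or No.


Check: VIF = 9.88 vs threshold = 10.
Since 9.88 < 10, the answer is No.

No


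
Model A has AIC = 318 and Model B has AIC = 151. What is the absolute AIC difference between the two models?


|AIC_A - AIC_B| = |318 - 151| = 167.
Model B is preferred (lower AIC).

167


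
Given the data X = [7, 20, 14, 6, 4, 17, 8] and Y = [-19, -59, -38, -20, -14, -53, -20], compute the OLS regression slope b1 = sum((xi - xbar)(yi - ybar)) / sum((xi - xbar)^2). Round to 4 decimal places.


First compute the means: xbar = 10.8571, ybar = -31.8571.
Then S_xx = sum((xi - xbar)^2) = 224.8571.
S_xy = sum((xi - xbar)(yi - ybar)) = -660.8571.
b1 = S_xy / S_xx = -660.8571 / 224.8571 = -2.9390.

-2.9390


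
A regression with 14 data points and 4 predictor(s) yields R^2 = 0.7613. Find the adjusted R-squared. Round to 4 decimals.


Plug in: Adj R^2 = 1 - (1 - 0.7613) * 13/9.
= 1 - 0.2387 * 13/9
= 1 - 3.1031 / 9
= 1 - 0.3448 = 0.6552.

0.6552


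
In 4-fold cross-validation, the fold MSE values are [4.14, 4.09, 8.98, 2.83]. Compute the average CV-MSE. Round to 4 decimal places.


Total MSE across folds = 20.0400.
CV-MSE = 20.0400/4 = 5.0100.

5.0100
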